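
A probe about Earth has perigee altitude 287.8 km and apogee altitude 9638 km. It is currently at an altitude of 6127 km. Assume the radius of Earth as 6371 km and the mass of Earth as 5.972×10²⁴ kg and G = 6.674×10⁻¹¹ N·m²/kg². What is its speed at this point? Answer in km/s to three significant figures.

μ = GM = 6.674×10⁻¹¹ × 5.972×10²⁴ = 3.986×10¹⁴ m³/s².
r_p = 6371 + 287.8 = 6658.8 km = 6.6588×10⁶ m.
r_a = 6371 + 9638 = 16009 km = 1.6009×10⁷ m.
r = 6371 + 6127 = 12498 km = 1.250×10⁷ m.
Semi-major axis a = (r_p + r_a)/2 = 11334 km = 1.133×10⁷ m.
Vis-viva: v² = μ(2/r − 1/a) = 3.986×10¹⁴ × (1.600×10⁻⁷ − 8.823×10⁻⁸) = 2.862×10⁷ m²/s².
v = 5349 m/s = 5.349 km/s.

v ≈ 5.35 km/s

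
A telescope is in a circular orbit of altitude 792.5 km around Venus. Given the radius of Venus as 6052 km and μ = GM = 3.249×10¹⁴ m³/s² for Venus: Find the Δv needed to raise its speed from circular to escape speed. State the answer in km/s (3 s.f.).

Δv ≈ 2.85 km/s

r = 6052 + 792.5 = 6844.5 km = 6.8445×10⁶ m.
Circular speed v_c = √(μ/r) = 6890 m/s.
Escape speed v_esc = √(2μ/r) = √2 × v_c = 9744 m/s.
Δv = v_esc − v_c = 2854 m/s = 2.854 km/s.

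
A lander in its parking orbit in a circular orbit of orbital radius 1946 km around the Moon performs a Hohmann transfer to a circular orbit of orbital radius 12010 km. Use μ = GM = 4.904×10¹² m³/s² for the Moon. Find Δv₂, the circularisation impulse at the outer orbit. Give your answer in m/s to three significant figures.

Δv ≈ 302 m/s

r₁ = 1946 km = 1.946×10⁶ m.
r₂ = 12010 km = 1.201×10⁷ m.
Transfer ellipse a_t = (r₁ + r₂)/2 = 6.978×10⁶ m.
At r₁: circular v_c1 = √(μ/r₁) = 1587 m/s; transfer-perilune v_p = √[μ(2/r₁ − 1/a_t)] = 2083 m/s.
At r₂: circular v_c2 = √(μ/r₂) = 639.0 m/s; transfer-apolune v_a = √[μ(2/r₂ − 1/a_t)] = 337.5 m/s.
Δv₂ = v_c2 − v_a = 301.6 m/s.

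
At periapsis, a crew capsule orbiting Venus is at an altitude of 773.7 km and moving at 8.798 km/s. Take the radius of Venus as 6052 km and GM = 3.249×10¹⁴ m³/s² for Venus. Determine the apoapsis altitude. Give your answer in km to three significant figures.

r_p = 6052 + 773.7 = 6825.7 km = 6.826×10⁶ m.
Specific energy ε = v²/2 − μ/r = -8.897×10⁶ J/kg, so a = −μ/(2ε) = 1.826×10⁷ m.
The apsides satisfy r_p + r_a = 2a, so the apoapsis radius is 2a − r_p = 2.969×10⁷ m = 29692 km.
Apoapsis altitude = 29692 − 6052 = 23640 km.

apoapsis altitude ≈ 23600 km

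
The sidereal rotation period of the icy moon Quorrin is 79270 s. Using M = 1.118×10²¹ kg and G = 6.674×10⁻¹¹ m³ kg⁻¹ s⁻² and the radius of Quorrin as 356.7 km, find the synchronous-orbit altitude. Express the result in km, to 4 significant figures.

μ = GM = 6.674×10⁻¹¹ × 1.118×10²¹ = 7.462×10¹⁰ m³/s².
A synchronous orbit has period T, so by Kepler's third law a = (μT²/4π²)^(1/3).
μT²/4π² = 7.462×10¹⁰ × (7.927×10⁴)² / 39.48 = 1.188×10¹⁹ m³.
a = 2.282×10⁶ m = 2281.5 km.
Altitude h = a − R = 2281.5 − 356.7 = 1924.8 km.

h_sync ≈ 1925 km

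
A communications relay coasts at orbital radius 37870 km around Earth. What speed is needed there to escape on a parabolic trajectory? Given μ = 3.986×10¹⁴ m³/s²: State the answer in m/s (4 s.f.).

r = 37870 km = 3.787×10⁷ m.
Escape speed v_esc = √(2μ/r) = √(2 × 3.986×10¹⁴ / 3.787×10⁷) = √(2.105×10⁷) = 4588 m/s.

v_esc ≈ 4588 m/s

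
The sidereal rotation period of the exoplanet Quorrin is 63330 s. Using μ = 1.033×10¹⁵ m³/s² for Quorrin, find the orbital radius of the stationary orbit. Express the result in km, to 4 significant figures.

r_sync ≈ 47170 km

A synchronous orbit has period T, so by Kepler's third law a = (μT²/4π²)^(1/3).
μT²/4π² = 1.033×10¹⁵ × (6.333×10⁴)² / 39.48 = 1.049×10²³ m³.
a = 4.717×10⁷ m = 47169 km.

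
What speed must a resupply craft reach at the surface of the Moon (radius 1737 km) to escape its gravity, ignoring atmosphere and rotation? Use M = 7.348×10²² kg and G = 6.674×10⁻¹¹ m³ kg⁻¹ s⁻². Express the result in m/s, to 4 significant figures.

v_esc ≈ 2376 m/s

μ = GM = 6.674×10⁻¹¹ × 7.348×10²² = 4.904×10¹² m³/s².
r = R = 1.737×10⁶ m.
Escape speed v_esc = √(2μ/r) = √(2 × 4.904×10¹² / 1.737×10⁶) = √(5.647×10⁶) = 2376 m/s.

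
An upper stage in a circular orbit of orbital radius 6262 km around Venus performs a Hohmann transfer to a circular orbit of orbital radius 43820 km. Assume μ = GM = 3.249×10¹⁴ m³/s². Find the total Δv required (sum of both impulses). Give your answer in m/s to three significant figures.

Δv_total ≈ 3690 m/s

r₁ = 6262 km = 6.262×10⁶ m.
r₂ = 43820 km = 4.382×10⁷ m.
Transfer ellipse a_t = (r₁ + r₂)/2 = 2.504×10⁷ m.
At r₁: circular v_c1 = √(μ/r₁) = 7203 m/s; transfer-periapsis v_p = √[μ(2/r₁ − 1/a_t)] = 9529 m/s.
Δv₁ = v_p − v_c1 = 2326 m/s.
At r₂: circular v_c2 = √(μ/r₂) = 2723 m/s; transfer-apoapsis v_a = √[μ(2/r₂ − 1/a_t)] = 1362 m/s.
Δv₂ = v_c2 − v_a = 1361 m/s.
Total Δv = Δv₁ + Δv₂ = 3687 m/s.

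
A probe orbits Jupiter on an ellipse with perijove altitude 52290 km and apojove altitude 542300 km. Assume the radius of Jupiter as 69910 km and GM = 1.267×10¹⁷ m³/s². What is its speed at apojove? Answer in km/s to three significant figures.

r_p = 69910 + 52290 = 122200 km = 1.2220×10⁸ m.
r_a = 69910 + 542300 = 612210 km = 6.1221×10⁸ m.
Semi-major axis a = (r_p + r_a)/2 = 3.6720×10⁵ km = 3.672×10⁸ m.
Vis-viva: v² = μ(2/r − 1/a) = 1.267×10¹⁷ × (3.267×10⁻⁹ − 2.723×10⁻⁹) = 6.887×10⁷ m²/s².
v = 8299 m/s = 8.299 km/s.

v ≈ 8.30 km/s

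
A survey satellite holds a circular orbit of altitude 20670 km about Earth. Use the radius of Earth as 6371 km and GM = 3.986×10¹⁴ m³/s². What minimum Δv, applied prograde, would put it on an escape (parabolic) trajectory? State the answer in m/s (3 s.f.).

Δv ≈ 1590 m/s

r = 6371 + 20670 = 27041 km = 2.7041×10⁷ m.
Circular speed v_c = √(μ/r) = 3839 m/s.
Escape speed v_esc = √(2μ/r) = √2 × v_c = 5430 m/s.
Δv = v_esc − v_c = 1590 m/s.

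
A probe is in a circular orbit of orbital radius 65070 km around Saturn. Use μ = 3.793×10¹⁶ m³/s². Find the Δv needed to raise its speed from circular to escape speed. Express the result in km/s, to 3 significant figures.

Δv ≈ 10.0 km/s

r = 65070 km = 6.507×10⁷ m.
Circular speed v_c = √(μ/r) = 24140 m/s.
Escape speed v_esc = √(2μ/r) = √2 × v_c = 34140 m/s.
Δv = v_esc − v_c = 10000 m/s = 10.00 km/s.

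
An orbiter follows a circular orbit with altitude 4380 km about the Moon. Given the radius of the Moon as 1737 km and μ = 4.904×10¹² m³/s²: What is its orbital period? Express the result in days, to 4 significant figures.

T ≈ 0.4968 days

r = 1737 + 4380 = 6117.0 km = 6.1170×10⁶ m.
Kepler's third law: T = 2π√(r³/μ) = 2π√((6.117×10⁶)³ / 4.904×10¹²).
r³/μ = 4.667×10⁷ s², so T = 2π × 6.832×10³ = 4.293×10⁴ s.
Converting: 4.293×10⁴ s ÷ 86400 = 0.4968 days.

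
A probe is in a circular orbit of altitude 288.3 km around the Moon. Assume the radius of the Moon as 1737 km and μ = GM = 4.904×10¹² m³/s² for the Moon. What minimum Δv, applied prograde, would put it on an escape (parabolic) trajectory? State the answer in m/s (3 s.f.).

Δv ≈ 645 m/s

r = 1737 + 288.3 = 2025.3 km = 2.0253×10⁶ m.
Circular speed v_c = √(μ/r) = 1556 m/s.
Escape speed v_esc = √(2μ/r) = √2 × v_c = 2201 m/s.
Δv = v_esc − v_c = 644.5 m/s.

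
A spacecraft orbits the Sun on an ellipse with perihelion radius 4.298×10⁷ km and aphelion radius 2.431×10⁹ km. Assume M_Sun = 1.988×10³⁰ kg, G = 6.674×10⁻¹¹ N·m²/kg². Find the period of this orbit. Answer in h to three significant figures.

T ≈ 208000 h

μ = GM = 6.674×10⁻¹¹ × 1.988×10³⁰ = 1.327×10²⁰ m³/s².
Semi-major axis a = (r_p + r_a)/2 = (4.2980×10⁷ + 2.4310×10⁹)/2 = 1.2370×10⁹ km = 1.237×10¹² m.
By Kepler's third law T = 2π√(a³/μ) = 2π × 1.194×10⁸ = 7.505×10⁸ s.
= 2.085×10⁵ h.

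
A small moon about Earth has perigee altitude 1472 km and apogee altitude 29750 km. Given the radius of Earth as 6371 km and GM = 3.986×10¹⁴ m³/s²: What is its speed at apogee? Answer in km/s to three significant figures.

r_p = 6371 + 1472 = 7843.0 km = 7.8430×10⁶ m.
r_a = 6371 + 29750 = 36121 km = 3.6121×10⁷ m.
Semi-major axis a = (r_p + r_a)/2 = 21982 km = 2.198×10⁷ m.
Vis-viva: v² = μ(2/r − 1/a) = 3.986×10¹⁴ × (5.537×10⁻⁸ − 4.549×10⁻⁸) = 3.937×10⁶ m²/s².
v = 1984 m/s = 1.984 km/s.

v ≈ 1.98 km/s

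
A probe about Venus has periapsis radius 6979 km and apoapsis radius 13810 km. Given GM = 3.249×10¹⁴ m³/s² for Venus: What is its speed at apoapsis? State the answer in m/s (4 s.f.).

Semi-major axis a = (r_p + r_a)/2 = 10394 km = 1.039×10⁷ m.
Vis-viva: v² = μ(2/r − 1/a) = 3.249×10¹⁴ × (1.448×10⁻⁷ − 9.620×10⁻⁸) = 1.580×10⁷ m²/s².
v = 3974 m/s.

v ≈ 3974 m/s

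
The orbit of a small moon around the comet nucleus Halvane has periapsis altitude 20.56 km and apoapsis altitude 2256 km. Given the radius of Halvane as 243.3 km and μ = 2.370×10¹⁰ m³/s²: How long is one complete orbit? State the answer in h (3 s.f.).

r_p = 243.3 + 20.56 = 263.86 km = 2.6386×10⁵ m.
r_a = 243.3 + 2256 = 2499.3 km = 2.4993×10⁶ m.
Semi-major axis a = (r_p + r_a)/2 = (263.86 + 2499.3)/2 = 1381.6 km = 1.382×10⁶ m.
By Kepler's third law T = 2π√(a³/μ) = 2π × 1.055×10⁴ = 6.628×10⁴ s.
= 18.41 h.

T ≈ 18.4 h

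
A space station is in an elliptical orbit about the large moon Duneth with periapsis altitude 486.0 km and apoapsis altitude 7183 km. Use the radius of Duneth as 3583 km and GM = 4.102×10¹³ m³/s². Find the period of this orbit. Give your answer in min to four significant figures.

r_p = 3583 + 486.0 = 4069.0 km = 4.0690×10⁶ m.
r_a = 3583 + 7183 = 10766 km = 1.0766×10⁷ m.
Semi-major axis a = (r_p + r_a)/2 = (4069.0 + 10766)/2 = 7417.5 km = 7.418×10⁶ m.
By Kepler's third law T = 2π√(a³/μ) = 2π × 3.154×10³ = 1.982×10⁴ s.
= 330.3 min.

T ≈ 330.3 min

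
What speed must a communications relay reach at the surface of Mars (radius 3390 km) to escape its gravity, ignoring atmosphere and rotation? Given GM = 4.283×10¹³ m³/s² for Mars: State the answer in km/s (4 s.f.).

v_esc ≈ 5.027 km/s

r = R = 3.390×10⁶ m.
Escape speed v_esc = √(2μ/r) = √(2 × 4.283×10¹³ / 3.390×10⁶) = √(2.527×10⁷) = 5027 m/s.
= 5.027 km/s.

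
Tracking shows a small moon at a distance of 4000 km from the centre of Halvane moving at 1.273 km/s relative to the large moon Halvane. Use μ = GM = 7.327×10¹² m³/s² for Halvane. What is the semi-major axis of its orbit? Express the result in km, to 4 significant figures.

r = 4.000×10⁶ m.
Vis-viva rearranged: 1/a = 2/r − v²/μ = 5.000×10⁻⁷ − 2.212×10⁻⁷ = 2.788×10⁻⁷ m⁻¹.
a = 3.586×10⁶ m = 3586.4 km.

a ≈ 3586 km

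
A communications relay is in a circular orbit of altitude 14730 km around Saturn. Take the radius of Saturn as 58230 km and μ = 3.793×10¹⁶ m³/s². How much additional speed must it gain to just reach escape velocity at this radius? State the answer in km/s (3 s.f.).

Δv ≈ 9.44 km/s

r = 58230 + 14730 = 72960 km = 7.2960×10⁷ m.
Circular speed v_c = √(μ/r) = 22800 m/s.
Escape speed v_esc = √(2μ/r) = √2 × v_c = 32250 m/s.
Δv = v_esc − v_c = 9444 m/s = 9.444 km/s.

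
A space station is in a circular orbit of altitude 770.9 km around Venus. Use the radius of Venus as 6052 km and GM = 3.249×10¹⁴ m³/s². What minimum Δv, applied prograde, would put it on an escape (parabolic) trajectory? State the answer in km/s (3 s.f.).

r = 6052 + 770.9 = 6822.9 km = 6.8229×10⁶ m.
Circular speed v_c = √(μ/r) = 6901 m/s.
Escape speed v_esc = √(2μ/r) = √2 × v_c = 9759 m/s.
Δv = v_esc − v_c = 2858 m/s = 2.858 km/s.

Δv ≈ 2.86 km/s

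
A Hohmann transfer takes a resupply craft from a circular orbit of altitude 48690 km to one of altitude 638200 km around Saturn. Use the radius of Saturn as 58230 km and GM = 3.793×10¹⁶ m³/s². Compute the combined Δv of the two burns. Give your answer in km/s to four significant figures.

r₁ = 58230 + 48690 = 106920 km = 1.0692×10⁸ m.
r₂ = 58230 + 638200 = 696430 km = 6.9643×10⁸ m.
Transfer ellipse a_t = (r₁ + r₂)/2 = 4.017×10⁸ m.
At r₁: circular v_c1 = √(μ/r₁) = 18830 m/s; transfer-perikrone v_p = √[μ(2/r₁ − 1/a_t)] = 24800 m/s.
Δv₁ = v_p − v_c1 = 5966 m/s.
At r₂: circular v_c2 = √(μ/r₂) = 7380 m/s; transfer-apokrone v_a = √[μ(2/r₂ − 1/a_t)] = 3808 m/s.
Δv₂ = v_c2 − v_a = 3572 m/s.
Total Δv = Δv₁ + Δv₂ = 9538 m/s = 9.538 km/s.

Δv_total ≈ 9.538 km/s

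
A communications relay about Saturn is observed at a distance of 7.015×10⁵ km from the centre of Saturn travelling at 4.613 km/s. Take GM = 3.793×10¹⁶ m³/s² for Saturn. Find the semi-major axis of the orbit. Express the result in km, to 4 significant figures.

r = 7.015×10⁸ m.
Specific orbital energy ε = v²/2 − μ/r = (4613)²/2 − 3.793×10¹⁶/7.015×10⁸ = -4.343×10⁷ J/kg.
Since ε = −μ/(2a), a = −μ/(2ε) = 4.367×10⁸ m = 4.3668×10⁵ km.

a ≈ 4.367×10⁵ km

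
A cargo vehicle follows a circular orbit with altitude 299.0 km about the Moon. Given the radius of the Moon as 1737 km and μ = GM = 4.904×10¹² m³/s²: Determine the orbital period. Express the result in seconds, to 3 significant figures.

r = 1737 + 299.0 = 2036.0 km = 2.0360×10⁶ m.
Kepler's third law: T = 2π√(r³/μ) = 2π√((2.036×10⁶)³ / 4.904×10¹²).
r³/μ = 1.721×10⁶ s², so T = 2π × 1.312×10³ = 8.243×10³ s.

T ≈ 8240 seconds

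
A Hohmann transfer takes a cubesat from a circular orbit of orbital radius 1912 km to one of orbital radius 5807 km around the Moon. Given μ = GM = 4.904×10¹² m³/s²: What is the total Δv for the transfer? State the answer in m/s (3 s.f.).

Δv_total ≈ 635 m/s

r₁ = 1912 km = 1.912×10⁶ m.
r₂ = 5807 km = 5.807×10⁶ m.
Transfer ellipse a_t = (r₁ + r₂)/2 = 3.860×10⁶ m.
At r₁: circular v_c1 = √(μ/r₁) = 1602 m/s; transfer-perilune v_p = √[μ(2/r₁ − 1/a_t)] = 1964 m/s.
Δv₁ = v_p − v_c1 = 362.9 m/s.
At r₂: circular v_c2 = √(μ/r₂) = 919.0 m/s; transfer-apolune v_a = √[μ(2/r₂ − 1/a_t)] = 646.8 m/s.
Δv₂ = v_c2 − v_a = 272.2 m/s.
Total Δv = Δv₁ + Δv₂ = 635.1 m/s.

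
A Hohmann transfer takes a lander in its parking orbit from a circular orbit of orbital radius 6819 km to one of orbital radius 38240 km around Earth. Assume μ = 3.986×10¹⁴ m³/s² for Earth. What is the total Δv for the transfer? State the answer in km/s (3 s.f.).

r₁ = 6819 km = 6.819×10⁶ m.
r₂ = 38240 km = 3.824×10⁷ m.
Transfer ellipse a_t = (r₁ + r₂)/2 = 2.253×10⁷ m.
At r₁: circular v_c1 = √(μ/r₁) = 7646 m/s; transfer-perigee v_p = √[μ(2/r₁ − 1/a_t)] = 9961 m/s.
Δv₁ = v_p − v_c1 = 2315 m/s.
At r₂: circular v_c2 = √(μ/r₂) = 3229 m/s; transfer-apogee v_a = √[μ(2/r₂ − 1/a_t)] = 1776 m/s.
Δv₂ = v_c2 − v_a = 1452 m/s.
Total Δv = Δv₁ + Δv₂ = 3768 m/s = 3.768 km/s.

Δv_total ≈ 3.77 km/s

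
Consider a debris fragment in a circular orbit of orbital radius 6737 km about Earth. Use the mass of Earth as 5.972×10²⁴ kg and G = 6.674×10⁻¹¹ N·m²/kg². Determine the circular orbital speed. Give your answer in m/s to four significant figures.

v ≈ 7692 m/s

μ = GM = 6.674×10⁻¹¹ × 5.972×10²⁴ = 3.986×10¹⁴ m³/s².
r = 6737 km = 6.737×10⁶ m.
For a circular orbit v = √(μ/r) = √(3.986×10¹⁴ / 6.737×10⁶) = √(5.916×10⁷) = 7692 m/s.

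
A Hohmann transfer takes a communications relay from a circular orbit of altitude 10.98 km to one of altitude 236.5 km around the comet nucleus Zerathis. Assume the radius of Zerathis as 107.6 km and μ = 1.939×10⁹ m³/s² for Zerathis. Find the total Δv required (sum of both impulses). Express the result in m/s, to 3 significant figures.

Δv_total ≈ 49.4 m/s

r₁ = 107.6 + 10.98 = 118.58 km = 1.1858×10⁵ m.
r₂ = 107.6 + 236.5 = 344.10 km = 3.4410×10⁵ m.
Transfer ellipse a_t = (r₁ + r₂)/2 = 2.313×10⁵ m.
At r₁: circular v_c1 = √(μ/r₁) = 127.9 m/s; transfer-periapsis v_p = √[μ(2/r₁ − 1/a_t)] = 156.0 m/s.
Δv₁ = v_p − v_c1 = 28.08 m/s.
At r₂: circular v_c2 = √(μ/r₂) = 75.07 m/s; transfer-apoapsis v_a = √[μ(2/r₂ − 1/a_t)] = 53.74 m/s.
Δv₂ = v_c2 − v_a = 21.32 m/s.
Total Δv = Δv₁ + Δv₂ = 49.40 m/s.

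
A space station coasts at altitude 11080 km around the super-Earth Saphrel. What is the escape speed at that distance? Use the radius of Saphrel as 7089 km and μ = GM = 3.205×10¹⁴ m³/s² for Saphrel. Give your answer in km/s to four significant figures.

v_esc ≈ 5.940 km/s

r = 7089 + 11080 = 18169 km = 1.8169×10⁷ m.
Escape speed v_esc = √(2μ/r) = √(2 × 3.205×10¹⁴ / 1.817×10⁷) = √(3.528×10⁷) = 5940 m/s.
= 5.940 km/s.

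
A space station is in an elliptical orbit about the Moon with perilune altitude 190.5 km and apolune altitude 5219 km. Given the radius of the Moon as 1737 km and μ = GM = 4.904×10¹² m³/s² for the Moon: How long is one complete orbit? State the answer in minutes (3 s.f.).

r_p = 1737 + 190.5 = 1927.5 km = 1.9275×10⁶ m.
r_a = 1737 + 5219 = 6956.0 km = 6.9560×10⁶ m.
Semi-major axis a = (r_p + r_a)/2 = (1927.5 + 6956.0)/2 = 4441.8 km = 4.442×10⁶ m.
By Kepler's third law T = 2π√(a³/μ) = 2π × 4.227×10³ = 2.656×10⁴ s.
= 442.7 minutes.

T ≈ 443 minutes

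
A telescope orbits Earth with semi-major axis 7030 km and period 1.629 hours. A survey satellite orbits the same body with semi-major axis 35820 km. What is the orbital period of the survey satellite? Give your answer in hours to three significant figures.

T₂ ≈ 18.7 hours

Kepler's third law: T² ∝ a³, so T₂ = T₁ (a₂/a₁)^(3/2).
a₂/a₁ = 5.095, (a₂/a₁)^(3/2) = 11.50.
T₂ = 1.629 × 11.50 = 18.74 hours.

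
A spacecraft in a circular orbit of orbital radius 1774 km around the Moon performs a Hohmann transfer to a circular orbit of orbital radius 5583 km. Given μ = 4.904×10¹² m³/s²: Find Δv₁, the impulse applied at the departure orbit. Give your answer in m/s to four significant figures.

r₁ = 1774 km = 1.774×10⁶ m.
r₂ = 5583 km = 5.583×10⁶ m.
Transfer ellipse a_t = (r₁ + r₂)/2 = 3.678×10⁶ m.
At r₁: circular v_c1 = √(μ/r₁) = 1663 m/s; transfer-perilune v_p = √[μ(2/r₁ − 1/a_t)] = 2048 m/s.
Δv₁ = v_p − v_c1 = 385.7 m/s.

Δv ≈ 385.7 m/s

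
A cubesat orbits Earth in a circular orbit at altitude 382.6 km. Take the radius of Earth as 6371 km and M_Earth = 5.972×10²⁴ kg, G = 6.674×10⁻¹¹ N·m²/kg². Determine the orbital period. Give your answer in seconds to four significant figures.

T ≈ 5524 seconds

μ = GM = 6.674×10⁻¹¹ × 5.972×10²⁴ = 3.986×10¹⁴ m³/s².
r = 6371 + 382.6 = 6753.6 km = 6.7536×10⁶ m.
Kepler's third law: T = 2π√(r³/μ) = 2π√((6.754×10⁶)³ / 3.986×10¹⁴).
r³/μ = 7.729×10⁵ s², so T = 2π × 8.791×10² = 5.524×10³ s.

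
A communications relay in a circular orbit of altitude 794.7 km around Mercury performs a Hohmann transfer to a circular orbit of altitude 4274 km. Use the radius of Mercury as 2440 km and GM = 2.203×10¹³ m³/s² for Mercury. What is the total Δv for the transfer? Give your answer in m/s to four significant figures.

r₁ = 2440 + 794.7 = 3234.7 km = 3.2347×10⁶ m.
r₂ = 2440 + 4274 = 6714.0 km = 6.7140×10⁶ m.
Transfer ellipse a_t = (r₁ + r₂)/2 = 4.974×10⁶ m.
At r₁: circular v_c1 = √(μ/r₁) = 2610 m/s; transfer-periherm v_p = √[μ(2/r₁ − 1/a_t)] = 3032 m/s.
Δv₁ = v_p − v_c1 = 422.2 m/s.
At r₂: circular v_c2 = √(μ/r₂) = 1811 m/s; transfer-apoherm v_a = √[μ(2/r₂ − 1/a_t)] = 1461 m/s.
Δv₂ = v_c2 − v_a = 350.7 m/s.
Total Δv = Δv₁ + Δv₂ = 772.9 m/s.

Δv_total ≈ 772.9 m/s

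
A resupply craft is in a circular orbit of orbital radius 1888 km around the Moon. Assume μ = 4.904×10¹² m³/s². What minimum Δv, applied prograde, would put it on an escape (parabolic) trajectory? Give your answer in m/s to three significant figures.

Δv ≈ 668 m/s

r = 1888 km = 1.888×10⁶ m.
Circular speed v_c = √(μ/r) = 1612 m/s.
Escape speed v_esc = √(2μ/r) = √2 × v_c = 2279 m/s.
Δv = v_esc − v_c = 667.6 m/s.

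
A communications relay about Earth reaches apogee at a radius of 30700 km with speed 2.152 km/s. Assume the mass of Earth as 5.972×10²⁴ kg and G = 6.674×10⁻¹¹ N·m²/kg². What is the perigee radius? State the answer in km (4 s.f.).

μ = GM = 6.674×10⁻¹¹ × 5.972×10²⁴ = 3.986×10¹⁴ m³/s².
r_a = 3.070×10⁷ m.
Specific energy ε = v²/2 − μ/r = -1.067×10⁷ J/kg, so a = −μ/(2ε) = 1.868×10⁷ m.
The apsides satisfy r_p + r_a = 2a, so the perigee radius is 2a − r_a = 6.664×10⁶ m = 6664.1 km.

perigee radius ≈ 6664 km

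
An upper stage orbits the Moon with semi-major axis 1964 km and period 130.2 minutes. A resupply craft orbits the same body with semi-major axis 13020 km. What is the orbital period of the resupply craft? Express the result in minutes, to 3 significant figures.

Kepler's third law: T² ∝ a³, so T₂ = T₁ (a₂/a₁)^(3/2).
a₂/a₁ = 6.629, (a₂/a₁)^(3/2) = 17.07.
T₂ = 130.2 × 17.07 = 2222 minutes.

T₂ ≈ 2220 minutes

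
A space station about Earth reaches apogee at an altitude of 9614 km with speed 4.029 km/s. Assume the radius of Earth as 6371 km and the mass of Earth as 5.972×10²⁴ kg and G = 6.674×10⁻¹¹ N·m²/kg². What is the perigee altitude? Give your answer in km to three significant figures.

perigee altitude ≈ 1340 km

μ = GM = 6.674×10⁻¹¹ × 5.972×10²⁴ = 3.986×10¹⁴ m³/s².
r_a = 6371 + 9614 = 15985 km = 1.598×10⁷ m.
Specific energy ε = v²/2 − μ/r = -1.682×10⁷ J/kg, so a = −μ/(2ε) = 1.185×10⁷ m.
The apsides satisfy r_p + r_a = 2a, so the perigee radius is 2a − r_a = 7.715×10⁶ m = 7714.6 km.
Perigee altitude = 7714.6 − 6371 = 1343.6 km.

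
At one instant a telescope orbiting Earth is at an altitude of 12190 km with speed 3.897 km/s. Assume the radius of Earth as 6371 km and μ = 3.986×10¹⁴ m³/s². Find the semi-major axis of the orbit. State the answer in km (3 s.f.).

a ≈ 14400 km

r = 6371 + 12190 = 18561 km = 1.856×10⁷ m.
Vis-viva rearranged: 1/a = 2/r − v²/μ = 1.078×10⁻⁷ − 3.810×10⁻⁸ = 6.965×10⁻⁸ m⁻¹.
a = 1.436×10⁷ m = 14357 km.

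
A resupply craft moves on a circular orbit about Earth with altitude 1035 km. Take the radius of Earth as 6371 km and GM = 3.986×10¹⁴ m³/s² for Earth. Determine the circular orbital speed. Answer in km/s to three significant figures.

r = 6371 + 1035 = 7406.0 km = 7.4060×10⁶ m.
For a circular orbit v = √(μ/r) = √(3.986×10¹⁴ / 7.406×10⁶) = √(5.382×10⁷) = 7336 m/s.
That is 7.336 km/s.

v ≈ 7.34 km/s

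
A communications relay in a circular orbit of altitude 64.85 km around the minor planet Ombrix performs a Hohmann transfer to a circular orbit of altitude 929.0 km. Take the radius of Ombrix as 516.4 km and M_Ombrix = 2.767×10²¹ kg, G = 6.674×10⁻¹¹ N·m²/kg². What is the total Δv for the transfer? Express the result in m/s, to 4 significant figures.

Δv_total ≈ 196.3 m/s

μ = GM = 6.674×10⁻¹¹ × 2.767×10²¹ = 1.847×10¹¹ m³/s².
r₁ = 516.4 + 64.85 = 581.25 km = 5.8125×10⁵ m.
r₂ = 516.4 + 929.0 = 1445.4 km = 1.4454×10⁶ m.
Transfer ellipse a_t = (r₁ + r₂)/2 = 1.013×10⁶ m.
At r₁: circular v_c1 = √(μ/r₁) = 563.7 m/s; transfer-periapsis v_p = √[μ(2/r₁ − 1/a_t)] = 673.2 m/s.
Δv₁ = v_p − v_c1 = 109.5 m/s.
At r₂: circular v_c2 = √(μ/r₂) = 357.4 m/s; transfer-apoapsis v_a = √[μ(2/r₂ − 1/a_t)] = 270.7 m/s.
Δv₂ = v_c2 − v_a = 86.73 m/s.
Total Δv = Δv₁ + Δv₂ = 196.3 m/s.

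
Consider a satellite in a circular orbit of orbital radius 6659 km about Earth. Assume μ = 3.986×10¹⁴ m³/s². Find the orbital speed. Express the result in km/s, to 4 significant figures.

v ≈ 7.737 km/s

r = 6659 km = 6.659×10⁶ m.
For a circular orbit v = √(μ/r) = √(3.986×10¹⁴ / 6.659×10⁶) = √(5.986×10⁷) = 7737 m/s.
That is 7.737 km/s.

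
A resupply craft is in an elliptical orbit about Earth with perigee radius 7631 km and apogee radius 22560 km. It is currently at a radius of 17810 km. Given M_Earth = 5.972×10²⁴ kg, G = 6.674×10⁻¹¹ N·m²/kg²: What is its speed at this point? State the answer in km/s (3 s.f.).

v ≈ 4.28 km/s

μ = GM = 6.674×10⁻¹¹ × 5.972×10²⁴ = 3.986×10¹⁴ m³/s².
Semi-major axis a = (r_p + r_a)/2 = 15096 km = 1.510×10⁷ m.
Vis-viva: v² = μ(2/r − 1/a) = 3.986×10¹⁴ × (1.123×10⁻⁷ − 6.624×10⁻⁸) = 1.835×10⁷ m²/s².
v = 4284 m/s = 4.284 km/s.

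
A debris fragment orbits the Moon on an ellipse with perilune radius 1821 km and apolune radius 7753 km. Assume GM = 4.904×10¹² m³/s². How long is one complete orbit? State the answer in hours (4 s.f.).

T ≈ 8.255 hours

Semi-major axis a = (r_p + r_a)/2 = (1821.0 + 7753.0)/2 = 4787.0 km = 4.787×10⁶ m.
By Kepler's third law T = 2π√(a³/μ) = 2π × 4.730×10³ = 2.972×10⁴ s.
= 8.255 hours.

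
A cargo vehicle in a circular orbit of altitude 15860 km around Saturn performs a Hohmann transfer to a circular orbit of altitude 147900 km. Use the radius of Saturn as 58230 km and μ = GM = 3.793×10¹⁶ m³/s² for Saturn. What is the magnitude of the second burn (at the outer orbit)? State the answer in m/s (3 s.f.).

r₁ = 58230 + 15860 = 74090 km = 7.4090×10⁷ m.
r₂ = 58230 + 147900 = 206130 km = 2.0613×10⁸ m.
Transfer ellipse a_t = (r₁ + r₂)/2 = 1.401×10⁸ m.
At r₁: circular v_c1 = √(μ/r₁) = 22630 m/s; transfer-perikrone v_p = √[μ(2/r₁ − 1/a_t)] = 27440 m/s.
At r₂: circular v_c2 = √(μ/r₂) = 13570 m/s; transfer-apokrone v_a = √[μ(2/r₂ − 1/a_t)] = 9864 m/s.
Δv₂ = v_c2 − v_a = 3701 m/s.

Δv ≈ 3700 m/s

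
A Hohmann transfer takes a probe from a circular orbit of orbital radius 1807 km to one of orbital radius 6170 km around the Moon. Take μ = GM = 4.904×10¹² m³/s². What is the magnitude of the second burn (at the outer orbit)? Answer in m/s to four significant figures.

Δv ≈ 291.4 m/s

r₁ = 1807 km = 1.807×10⁶ m.
r₂ = 6170 km = 6.170×10⁶ m.
Transfer ellipse a_t = (r₁ + r₂)/2 = 3.988×10⁶ m.
At r₁: circular v_c1 = √(μ/r₁) = 1647 m/s; transfer-perilune v_p = √[μ(2/r₁ − 1/a_t)] = 2049 m/s.
At r₂: circular v_c2 = √(μ/r₂) = 891.5 m/s; transfer-apolune v_a = √[μ(2/r₂ − 1/a_t)] = 600.1 m/s.
Δv₂ = v_c2 − v_a = 291.4 m/s.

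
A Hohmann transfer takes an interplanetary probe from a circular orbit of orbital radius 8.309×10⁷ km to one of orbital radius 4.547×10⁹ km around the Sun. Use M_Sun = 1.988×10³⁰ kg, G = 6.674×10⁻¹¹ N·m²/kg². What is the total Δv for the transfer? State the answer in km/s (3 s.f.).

μ = GM = 6.674×10⁻¹¹ × 1.988×10³⁰ = 1.327×10²⁰ m³/s².
r₁ = 8.309×10⁷ km = 8.309×10¹⁰ m.
r₂ = 4.547×10⁹ km = 4.547×10¹² m.
Transfer ellipse a_t = (r₁ + r₂)/2 = 2.315×10¹² m.
At r₁: circular v_c1 = √(μ/r₁) = 39960 m/s; transfer-perihelion v_p = √[μ(2/r₁ − 1/a_t)] = 56000 m/s.
Δv₁ = v_p − v_c1 = 16040 m/s.
At r₂: circular v_c2 = √(μ/r₂) = 5402 m/s; transfer-aphelion v_a = √[μ(2/r₂ − 1/a_t)] = 1023 m/s.
Δv₂ = v_c2 − v_a = 4378 m/s.
Total Δv = Δv₁ + Δv₂ = 20420 m/s = 20.42 km/s.

Δv_total ≈ 20.4 km/s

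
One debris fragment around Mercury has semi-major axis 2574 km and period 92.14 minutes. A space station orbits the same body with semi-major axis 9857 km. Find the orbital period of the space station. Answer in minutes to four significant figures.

T₂ ≈ 690.5 minutes

Kepler's third law: T² ∝ a³, so T₂ = T₁ (a₂/a₁)^(3/2).
a₂/a₁ = 3.829, (a₂/a₁)^(3/2) = 7.494.
T₂ = 92.14 × 7.494 = 690.5 minutes.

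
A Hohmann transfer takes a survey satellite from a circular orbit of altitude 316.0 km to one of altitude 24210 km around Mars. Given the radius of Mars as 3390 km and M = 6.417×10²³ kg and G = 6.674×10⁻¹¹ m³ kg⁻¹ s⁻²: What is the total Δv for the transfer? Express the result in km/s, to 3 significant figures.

μ = GM = 6.674×10⁻¹¹ × 6.417×10²³ = 4.283×10¹³ m³/s².
r₁ = 3390 + 316.0 = 3706.0 km = 3.7060×10⁶ m.
r₂ = 3390 + 24210 = 27600 km = 2.7600×10⁷ m.
Transfer ellipse a_t = (r₁ + r₂)/2 = 1.565×10⁷ m.
At r₁: circular v_c1 = √(μ/r₁) = 3399 m/s; transfer-periapsis v_p = √[μ(2/r₁ − 1/a_t)] = 4514 m/s.
Δv₁ = v_p − v_c1 = 1115 m/s.
At r₂: circular v_c2 = √(μ/r₂) = 1246 m/s; transfer-apoapsis v_a = √[μ(2/r₂ − 1/a_t)] = 606.1 m/s.
Δv₂ = v_c2 − v_a = 639.6 m/s.
Total Δv = Δv₁ + Δv₂ = 1754 m/s = 1.754 km/s.

Δv_total ≈ 1.75 km/s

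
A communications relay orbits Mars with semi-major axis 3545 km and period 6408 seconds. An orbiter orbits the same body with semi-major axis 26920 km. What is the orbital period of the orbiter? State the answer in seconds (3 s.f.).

T₂ ≈ 1.34×10⁵ seconds

Kepler's third law: T² ∝ a³, so T₂ = T₁ (a₂/a₁)^(3/2).
a₂/a₁ = 7.594, (a₂/a₁)^(3/2) = 20.93.
T₂ = 6408 × 20.93 = 1.341×10⁵ seconds.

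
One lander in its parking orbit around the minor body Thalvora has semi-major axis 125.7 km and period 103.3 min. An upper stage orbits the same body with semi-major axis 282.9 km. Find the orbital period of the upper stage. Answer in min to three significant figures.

T₂ ≈ 349 min

Kepler's third law: T² ∝ a³, so T₂ = T₁ (a₂/a₁)^(3/2).
a₂/a₁ = 2.251, (a₂/a₁)^(3/2) = 3.376.
T₂ = 103.3 × 3.376 = 348.8 min.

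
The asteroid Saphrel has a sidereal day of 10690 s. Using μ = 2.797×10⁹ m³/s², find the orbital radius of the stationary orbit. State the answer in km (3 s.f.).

r_sync ≈ 201 km

A synchronous orbit has period T, so by Kepler's third law a = (μT²/4π²)^(1/3).
μT²/4π² = 2.797×10⁹ × (1.069×10⁴)² / 39.48 = 8.096×10¹⁵ m³.
a = 2.008×10⁵ m = 200.80 km.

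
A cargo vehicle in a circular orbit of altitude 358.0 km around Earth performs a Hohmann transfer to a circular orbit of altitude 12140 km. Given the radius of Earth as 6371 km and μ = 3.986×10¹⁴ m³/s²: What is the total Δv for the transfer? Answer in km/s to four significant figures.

r₁ = 6371 + 358.0 = 6729.0 km = 6.7290×10⁶ m.
r₂ = 6371 + 12140 = 18511 km = 1.8511×10⁷ m.
Transfer ellipse a_t = (r₁ + r₂)/2 = 1.262×10⁷ m.
At r₁: circular v_c1 = √(μ/r₁) = 7697 m/s; transfer-perigee v_p = √[μ(2/r₁ − 1/a_t)] = 9321 m/s.
Δv₁ = v_p − v_c1 = 1625 m/s.
At r₂: circular v_c2 = √(μ/r₂) = 4640 m/s; transfer-apogee v_a = √[μ(2/r₂ − 1/a_t)] = 3388 m/s.
Δv₂ = v_c2 − v_a = 1252 m/s.
Total Δv = Δv₁ + Δv₂ = 2877 m/s = 2.877 km/s.

Δv_total ≈ 2.877 km/s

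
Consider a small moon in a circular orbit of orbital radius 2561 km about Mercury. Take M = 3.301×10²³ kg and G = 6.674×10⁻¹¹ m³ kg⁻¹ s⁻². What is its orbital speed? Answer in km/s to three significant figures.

μ = GM = 6.674×10⁻¹¹ × 3.301×10²³ = 2.203×10¹³ m³/s².
r = 2561 km = 2.561×10⁶ m.
For a circular orbit v = √(μ/r) = √(2.203×10¹³ / 2.561×10⁶) = √(8.602×10⁶) = 2933 m/s.
That is 2.933 km/s.

v ≈ 2.93 km/s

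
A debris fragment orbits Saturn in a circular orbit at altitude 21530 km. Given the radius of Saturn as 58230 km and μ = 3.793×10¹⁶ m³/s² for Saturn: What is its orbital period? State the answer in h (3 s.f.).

r = 58230 + 21530 = 79760 km = 7.9760×10⁷ m.
Kepler's third law: T = 2π√(r³/μ) = 2π√((7.976×10⁷)³ / 3.793×10¹⁶).
r³/μ = 1.338×10⁷ s², so T = 2π × 3.658×10³ = 2.298×10⁴ s.
Converting: 2.298×10⁴ s ÷ 3600 = 6.384 h.

T ≈ 6.38 h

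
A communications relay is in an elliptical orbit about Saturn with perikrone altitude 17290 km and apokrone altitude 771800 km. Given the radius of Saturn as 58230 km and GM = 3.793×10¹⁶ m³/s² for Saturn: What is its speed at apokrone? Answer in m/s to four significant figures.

r_p = 58230 + 17290 = 75520 km = 7.5520×10⁷ m.
r_a = 58230 + 771800 = 830030 km = 8.3003×10⁸ m.
Semi-major axis a = (r_p + r_a)/2 = 4.5278×10⁵ km = 4.528×10⁸ m.
Vis-viva: v² = μ(2/r − 1/a) = 3.793×10¹⁶ × (2.410×10⁻⁹ − 2.209×10⁻⁹) = 7.622×10⁶ m²/s².
v = 2761 m/s.

v ≈ 2761 m/s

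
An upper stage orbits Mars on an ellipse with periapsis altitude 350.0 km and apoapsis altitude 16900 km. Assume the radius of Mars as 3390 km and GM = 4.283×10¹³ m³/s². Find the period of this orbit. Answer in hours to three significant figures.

r_p = 3390 + 350.0 = 3740.0 km = 3.7400×10⁶ m.
r_a = 3390 + 16900 = 20290 km = 2.0290×10⁷ m.
Semi-major axis a = (r_p + r_a)/2 = (3740.0 + 20290)/2 = 12015 km = 1.202×10⁷ m.
By Kepler's third law T = 2π√(a³/μ) = 2π × 6.364×10³ = 3.998×10⁴ s.
= 11.11 hours.

T ≈ 11.1 hours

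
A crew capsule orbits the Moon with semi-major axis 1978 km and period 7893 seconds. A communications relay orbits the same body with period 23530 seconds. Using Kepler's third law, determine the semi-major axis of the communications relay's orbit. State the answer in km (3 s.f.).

Kepler's third law: a³ ∝ T², so a₂ = a₁ (T₂/T₁)^(2/3).
T₂/T₁ = 2.981, (T₂/T₁)^(2/3) = 2.071.
a₂ = 1978 × 2.071 = 4097 km.

a₂ ≈ 4100 km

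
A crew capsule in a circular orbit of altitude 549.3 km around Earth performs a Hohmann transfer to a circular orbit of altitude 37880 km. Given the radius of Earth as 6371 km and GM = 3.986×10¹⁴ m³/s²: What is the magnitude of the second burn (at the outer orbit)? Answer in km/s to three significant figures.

Δv ≈ 1.44 km/s

r₁ = 6371 + 549.3 = 6920.3 km = 6.9203×10⁶ m.
r₂ = 6371 + 37880 = 44251 km = 4.4251×10⁷ m.
Transfer ellipse a_t = (r₁ + r₂)/2 = 2.559×10⁷ m.
At r₁: circular v_c1 = √(μ/r₁) = 7589 m/s; transfer-perigee v_p = √[μ(2/r₁ − 1/a_t)] = 9981 m/s.
At r₂: circular v_c2 = √(μ/r₂) = 3001 m/s; transfer-apogee v_a = √[μ(2/r₂ − 1/a_t)] = 1561 m/s.
Δv₂ = v_c2 − v_a = 1440 m/s.
= 1.440 km/s.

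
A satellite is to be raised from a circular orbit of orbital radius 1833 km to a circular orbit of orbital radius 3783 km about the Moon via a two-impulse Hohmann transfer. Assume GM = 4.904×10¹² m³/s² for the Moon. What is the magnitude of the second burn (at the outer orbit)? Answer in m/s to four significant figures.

Δv ≈ 218.7 m/s

r₁ = 1833 km = 1.833×10⁶ m.
r₂ = 3783 km = 3.783×10⁶ m.
Transfer ellipse a_t = (r₁ + r₂)/2 = 2.808×10⁶ m.
At r₁: circular v_c1 = √(μ/r₁) = 1636 m/s; transfer-perilune v_p = √[μ(2/r₁ − 1/a_t)] = 1899 m/s.
At r₂: circular v_c2 = √(μ/r₂) = 1139 m/s; transfer-apolune v_a = √[μ(2/r₂ − 1/a_t)] = 919.9 m/s.
Δv₂ = v_c2 − v_a = 218.7 m/s.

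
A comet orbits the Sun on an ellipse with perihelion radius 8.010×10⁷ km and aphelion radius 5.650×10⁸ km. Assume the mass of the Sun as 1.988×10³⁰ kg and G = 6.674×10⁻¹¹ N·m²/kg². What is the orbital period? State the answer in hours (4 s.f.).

μ = GM = 6.674×10⁻¹¹ × 1.988×10³⁰ = 1.327×10²⁰ m³/s².
Semi-major axis a = (r_p + r_a)/2 = (8.0100×10⁷ + 5.6500×10⁸)/2 = 3.2255×10⁸ km = 3.226×10¹¹ m.
By Kepler's third law T = 2π√(a³/μ) = 2π × 1.590×10⁷ = 9.992×10⁷ s.
= 27760 hours.

T ≈ 27760 hours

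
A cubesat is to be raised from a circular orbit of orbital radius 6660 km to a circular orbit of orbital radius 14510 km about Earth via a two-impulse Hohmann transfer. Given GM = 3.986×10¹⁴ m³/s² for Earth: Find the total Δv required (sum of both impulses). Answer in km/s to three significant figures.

Δv_total ≈ 2.41 km/s

r₁ = 6660 km = 6.660×10⁶ m.
r₂ = 14510 km = 1.451×10⁷ m.
Transfer ellipse a_t = (r₁ + r₂)/2 = 1.058×10⁷ m.
At r₁: circular v_c1 = √(μ/r₁) = 7736 m/s; transfer-perigee v_p = √[μ(2/r₁ − 1/a_t)] = 9058 m/s.
Δv₁ = v_p − v_c1 = 1321 m/s.
At r₂: circular v_c2 = √(μ/r₂) = 5241 m/s; transfer-apogee v_a = √[μ(2/r₂ − 1/a_t)] = 4157 m/s.
Δv₂ = v_c2 − v_a = 1084 m/s.
Total Δv = Δv₁ + Δv₂ = 2405 m/s = 2.405 km/s.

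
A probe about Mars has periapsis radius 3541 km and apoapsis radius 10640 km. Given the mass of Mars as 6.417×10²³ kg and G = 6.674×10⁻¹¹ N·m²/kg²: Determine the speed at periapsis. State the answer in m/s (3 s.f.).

v ≈ 4260 m/s

μ = GM = 6.674×10⁻¹¹ × 6.417×10²³ = 4.283×10¹³ m³/s².
Semi-major axis a = (r_p + r_a)/2 = 7090.5 km = 7.090×10⁶ m.
Vis-viva: v² = μ(2/r − 1/a) = 4.283×10¹³ × (5.648×10⁻⁷ − 1.410×10⁻⁷) = 1.815×10⁷ m²/s².
v = 4260 m/s.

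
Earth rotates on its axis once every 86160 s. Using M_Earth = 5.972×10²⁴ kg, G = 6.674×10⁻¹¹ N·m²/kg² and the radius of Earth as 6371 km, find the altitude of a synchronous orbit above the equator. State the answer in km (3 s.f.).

h_sync ≈ 35800 km

μ = GM = 6.674×10⁻¹¹ × 5.972×10²⁴ = 3.986×10¹⁴ m³/s².
A synchronous orbit has period T, so by Kepler's third law a = (μT²/4π²)^(1/3).
μT²/4π² = 3.986×10¹⁴ × (8.616×10⁴)² / 39.48 = 7.495×10²² m³.
a = 4.216×10⁷ m = 42162 km.
Altitude h = a − R = 42162 − 6371 = 35791 km.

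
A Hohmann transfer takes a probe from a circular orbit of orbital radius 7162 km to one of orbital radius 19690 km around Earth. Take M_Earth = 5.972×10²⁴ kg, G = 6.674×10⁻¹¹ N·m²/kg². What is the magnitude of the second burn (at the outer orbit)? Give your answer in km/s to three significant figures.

μ = GM = 6.674×10⁻¹¹ × 5.972×10²⁴ = 3.986×10¹⁴ m³/s².
r₁ = 7162 km = 7.162×10⁶ m.
r₂ = 19690 km = 1.969×10⁷ m.
Transfer ellipse a_t = (r₁ + r₂)/2 = 1.343×10⁷ m.
At r₁: circular v_c1 = √(μ/r₁) = 7460 m/s; transfer-perigee v_p = √[μ(2/r₁ − 1/a_t)] = 9034 m/s.
At r₂: circular v_c2 = √(μ/r₂) = 4499 m/s; transfer-apogee v_a = √[μ(2/r₂ − 1/a_t)] = 3286 m/s.
Δv₂ = v_c2 − v_a = 1213 m/s.
= 1.213 km/s.

Δv ≈ 1.21 km/s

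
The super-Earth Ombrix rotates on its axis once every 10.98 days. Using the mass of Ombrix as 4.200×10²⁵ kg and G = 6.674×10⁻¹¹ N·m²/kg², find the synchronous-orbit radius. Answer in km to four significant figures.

μ = GM = 6.674×10⁻¹¹ × 4.200×10²⁵ = 2.803×10¹⁵ m³/s².
T = 10.98 days = 9.487×10⁵ s.
A synchronous orbit has period T, so by Kepler's third law a = (μT²/4π²)^(1/3).
μT²/4π² = 2.803×10¹⁵ × (9.487×10⁵)² / 39.48 = 6.390×10²⁵ m³.
a = 3.998×10⁸ m = 3.9979×10⁵ km.

r_sync ≈ 3.998×10⁵ km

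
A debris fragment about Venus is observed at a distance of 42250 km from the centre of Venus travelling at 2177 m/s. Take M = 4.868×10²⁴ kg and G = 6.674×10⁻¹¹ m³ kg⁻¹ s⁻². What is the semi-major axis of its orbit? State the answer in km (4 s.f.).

μ = GM = 6.674×10⁻¹¹ × 4.868×10²⁴ = 3.249×10¹⁴ m³/s².
r = 4.225×10⁷ m.
Specific orbital energy ε = v²/2 − μ/r = (2177)²/2 − 3.249×10¹⁴/4.225×10⁷ = -5.320×10⁶ J/kg.
Since ε = −μ/(2a), a = −μ/(2ε) = 3.053×10⁷ m = 30535 km.

a ≈ 30530 km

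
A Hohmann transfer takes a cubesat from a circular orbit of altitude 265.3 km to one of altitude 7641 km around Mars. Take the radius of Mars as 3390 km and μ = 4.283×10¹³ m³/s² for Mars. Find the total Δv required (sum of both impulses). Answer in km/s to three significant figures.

r₁ = 3390 + 265.3 = 3655.3 km = 3.6553×10⁶ m.
r₂ = 3390 + 7641 = 11031 km = 1.1031×10⁷ m.
Transfer ellipse a_t = (r₁ + r₂)/2 = 7.343×10⁶ m.
At r₁: circular v_c1 = √(μ/r₁) = 3423 m/s; transfer-periapsis v_p = √[μ(2/r₁ − 1/a_t)] = 4195 m/s.
Δv₁ = v_p − v_c1 = 772.4 m/s.
At r₂: circular v_c2 = √(μ/r₂) = 1970 m/s; transfer-apoapsis v_a = √[μ(2/r₂ − 1/a_t)] = 1390 m/s.
Δv₂ = v_c2 − v_a = 580.2 m/s.
Total Δv = Δv₁ + Δv₂ = 1353 m/s = 1.353 km/s.

Δv_total ≈ 1.35 km/s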